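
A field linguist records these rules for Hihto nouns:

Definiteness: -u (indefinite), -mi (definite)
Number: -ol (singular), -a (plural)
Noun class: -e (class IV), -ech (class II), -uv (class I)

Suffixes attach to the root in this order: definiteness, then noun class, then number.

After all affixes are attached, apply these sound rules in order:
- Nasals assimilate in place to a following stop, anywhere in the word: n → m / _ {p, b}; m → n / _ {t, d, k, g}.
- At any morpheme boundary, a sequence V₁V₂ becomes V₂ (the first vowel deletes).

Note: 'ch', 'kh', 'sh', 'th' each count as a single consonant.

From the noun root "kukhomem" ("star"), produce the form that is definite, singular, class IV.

Attach definiteness definite -mi → kukhomemmi.
Attach noun class class IV -e → kukhomemmie.
Attach number singular -ol → kukhomemmieol.
Nasal assimilation: no change.
Apply vowel deletion: kukhomemmieol → kukhomemmol.

kukhomemmol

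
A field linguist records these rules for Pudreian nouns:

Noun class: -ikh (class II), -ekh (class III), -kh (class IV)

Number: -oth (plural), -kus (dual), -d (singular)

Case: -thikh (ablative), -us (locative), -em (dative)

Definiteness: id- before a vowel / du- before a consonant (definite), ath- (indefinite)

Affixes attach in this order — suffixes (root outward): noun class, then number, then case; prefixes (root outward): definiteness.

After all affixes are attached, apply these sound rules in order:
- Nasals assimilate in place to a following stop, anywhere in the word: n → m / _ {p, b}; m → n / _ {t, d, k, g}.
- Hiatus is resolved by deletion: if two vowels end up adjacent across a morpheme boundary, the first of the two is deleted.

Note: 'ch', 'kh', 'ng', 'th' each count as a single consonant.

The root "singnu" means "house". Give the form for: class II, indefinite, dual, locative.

Attach noun class class II -ikh → singnuikh.
Attach definiteness indefinite ath- → athsingnuikh.
Attach number dual -kus → athsingnuikhkus.
Attach case locative -us → athsingnuikhkusus.
Nasal assimilation: no change.
Apply vowel deletion: athsingnuikhkusus → athsingnikhkusus.

athsingnikhkusus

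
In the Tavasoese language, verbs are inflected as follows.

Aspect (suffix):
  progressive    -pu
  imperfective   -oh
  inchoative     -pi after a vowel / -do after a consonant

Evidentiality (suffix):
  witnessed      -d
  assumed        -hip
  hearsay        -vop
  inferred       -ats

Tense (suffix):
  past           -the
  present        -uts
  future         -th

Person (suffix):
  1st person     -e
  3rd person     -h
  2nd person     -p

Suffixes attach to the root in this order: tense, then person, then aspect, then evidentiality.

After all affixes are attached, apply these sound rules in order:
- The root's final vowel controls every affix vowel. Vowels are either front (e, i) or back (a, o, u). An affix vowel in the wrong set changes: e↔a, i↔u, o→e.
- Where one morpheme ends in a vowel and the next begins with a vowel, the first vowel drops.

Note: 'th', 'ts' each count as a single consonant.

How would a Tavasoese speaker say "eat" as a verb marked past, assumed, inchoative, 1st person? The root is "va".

vathapuhup

Attach tense past -the → vathe.
Attach person 1st person -e → vathee.
Attach aspect inchoative -pi (after vowel 'e') → vatheepi.
Attach evidentiality assumed -hip → vatheepihip.
Apply vowel harmony: vatheepihip → vathaapuhup.
Apply vowel deletion: vathaapuhup → vathapuhup.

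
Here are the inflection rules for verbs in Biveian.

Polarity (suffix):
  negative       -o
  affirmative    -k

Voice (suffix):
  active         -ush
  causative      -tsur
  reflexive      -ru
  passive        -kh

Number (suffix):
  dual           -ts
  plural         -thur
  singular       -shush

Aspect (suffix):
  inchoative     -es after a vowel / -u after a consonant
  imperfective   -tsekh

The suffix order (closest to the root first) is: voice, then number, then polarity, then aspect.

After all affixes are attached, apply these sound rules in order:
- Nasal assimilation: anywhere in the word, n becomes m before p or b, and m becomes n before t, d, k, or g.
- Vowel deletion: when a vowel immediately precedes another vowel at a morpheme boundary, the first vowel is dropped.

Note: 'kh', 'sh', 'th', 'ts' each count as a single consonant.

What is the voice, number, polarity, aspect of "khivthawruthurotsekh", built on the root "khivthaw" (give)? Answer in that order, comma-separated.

Segment: khivthaw-ru-thur-o-tsekh.
voice: -ru → reflexive.
number: -thur → plural.
polarity: -o → negative.
aspect: -tsekh → imperfective.

reflexive, plural, negative, imperfective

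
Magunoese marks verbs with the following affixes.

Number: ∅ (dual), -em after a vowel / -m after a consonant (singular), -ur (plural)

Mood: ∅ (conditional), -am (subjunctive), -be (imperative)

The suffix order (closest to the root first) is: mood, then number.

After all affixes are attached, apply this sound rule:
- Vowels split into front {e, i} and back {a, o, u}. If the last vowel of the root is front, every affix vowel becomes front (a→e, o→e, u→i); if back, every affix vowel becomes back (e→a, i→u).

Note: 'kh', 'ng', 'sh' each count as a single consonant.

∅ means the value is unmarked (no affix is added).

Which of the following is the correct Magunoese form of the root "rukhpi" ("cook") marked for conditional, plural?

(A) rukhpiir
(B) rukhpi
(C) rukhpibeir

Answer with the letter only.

A

mood = conditional: zero marking, form stays rukhpi.
Attach number plural -ur → rukhpiur.
Apply vowel harmony: rukhpiur → rukhpiir.
So the correct form is rukhpiir, option (A).
(B) rukhpi is wrong: it uses dual instead of plural for number.
(C) rukhpibeir is wrong: it uses imperative instead of conditional for mood.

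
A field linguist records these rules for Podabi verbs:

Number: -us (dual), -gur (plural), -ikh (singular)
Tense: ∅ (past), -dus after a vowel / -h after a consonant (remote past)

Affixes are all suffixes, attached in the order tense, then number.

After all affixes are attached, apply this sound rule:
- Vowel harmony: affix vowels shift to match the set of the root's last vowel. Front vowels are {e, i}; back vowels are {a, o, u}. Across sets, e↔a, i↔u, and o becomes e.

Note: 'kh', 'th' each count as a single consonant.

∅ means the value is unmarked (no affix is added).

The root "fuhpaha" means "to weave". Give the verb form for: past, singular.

tense = past: zero marking, form stays fuhpaha.
Attach number singular -ikh → fuhpahaikh.
Apply vowel harmony: fuhpahaikh → fuhpahaukh.

fuhpahaukh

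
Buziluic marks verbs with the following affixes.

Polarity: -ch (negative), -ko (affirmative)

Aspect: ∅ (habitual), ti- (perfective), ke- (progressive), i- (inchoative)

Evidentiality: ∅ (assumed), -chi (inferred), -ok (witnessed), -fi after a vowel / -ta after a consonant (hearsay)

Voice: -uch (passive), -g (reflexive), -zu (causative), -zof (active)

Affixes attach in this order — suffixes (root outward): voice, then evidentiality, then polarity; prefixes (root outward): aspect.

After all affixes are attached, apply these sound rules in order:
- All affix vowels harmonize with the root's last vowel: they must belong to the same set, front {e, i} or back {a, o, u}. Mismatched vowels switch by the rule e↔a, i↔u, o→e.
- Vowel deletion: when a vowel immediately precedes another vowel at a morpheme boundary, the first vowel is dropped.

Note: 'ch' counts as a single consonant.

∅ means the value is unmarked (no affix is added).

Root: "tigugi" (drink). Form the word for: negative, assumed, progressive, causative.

Attach voice causative -zu → tigugizu.
evidentiality = assumed: zero marking, form stays tigugizu.
Attach polarity negative -ch → tigugizuch.
Attach aspect progressive ke- → ketigugizuch.
Apply vowel harmony: ketigugizuch → ketigugizich.
Vowel deletion: no change.

ketigugizich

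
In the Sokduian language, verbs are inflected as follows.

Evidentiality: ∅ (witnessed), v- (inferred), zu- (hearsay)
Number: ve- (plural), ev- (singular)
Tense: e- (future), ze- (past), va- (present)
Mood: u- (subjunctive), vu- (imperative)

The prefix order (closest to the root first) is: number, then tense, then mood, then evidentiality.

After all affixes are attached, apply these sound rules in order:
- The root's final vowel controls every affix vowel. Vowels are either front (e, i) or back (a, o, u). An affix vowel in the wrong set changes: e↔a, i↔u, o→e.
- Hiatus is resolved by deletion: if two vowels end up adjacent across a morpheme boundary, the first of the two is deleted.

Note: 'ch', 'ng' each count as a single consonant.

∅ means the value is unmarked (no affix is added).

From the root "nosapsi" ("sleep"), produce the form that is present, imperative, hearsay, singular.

zivivevnosapsi

Attach number singular ev- → evnosapsi.
Attach tense present va- → vaevnosapsi.
Attach mood imperative vu- → vuvaevnosapsi.
Attach evidentiality hearsay zu- → zuvuvaevnosapsi.
Apply vowel harmony: zuvuvaevnosapsi → ziviveevnosapsi.
Apply vowel deletion: ziviveevnosapsi → zivivevnosapsi.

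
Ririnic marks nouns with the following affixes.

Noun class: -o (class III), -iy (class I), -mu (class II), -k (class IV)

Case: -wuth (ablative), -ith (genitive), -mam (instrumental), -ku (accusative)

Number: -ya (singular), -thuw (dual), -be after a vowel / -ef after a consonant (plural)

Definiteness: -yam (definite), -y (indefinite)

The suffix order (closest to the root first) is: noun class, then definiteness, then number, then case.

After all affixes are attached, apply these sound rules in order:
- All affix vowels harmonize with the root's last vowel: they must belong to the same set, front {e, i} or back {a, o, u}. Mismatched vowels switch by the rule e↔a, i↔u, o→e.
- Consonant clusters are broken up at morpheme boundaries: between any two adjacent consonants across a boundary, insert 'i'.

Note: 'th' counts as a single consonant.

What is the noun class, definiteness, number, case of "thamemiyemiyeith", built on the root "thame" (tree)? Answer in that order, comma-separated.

class II, definite, singular, genitive

Segment: thame-mu-yam-ya-ith.
noun class: -mu → class II.
definiteness: -yam → definite.
number: -ya → singular.
case: -ith → genitive.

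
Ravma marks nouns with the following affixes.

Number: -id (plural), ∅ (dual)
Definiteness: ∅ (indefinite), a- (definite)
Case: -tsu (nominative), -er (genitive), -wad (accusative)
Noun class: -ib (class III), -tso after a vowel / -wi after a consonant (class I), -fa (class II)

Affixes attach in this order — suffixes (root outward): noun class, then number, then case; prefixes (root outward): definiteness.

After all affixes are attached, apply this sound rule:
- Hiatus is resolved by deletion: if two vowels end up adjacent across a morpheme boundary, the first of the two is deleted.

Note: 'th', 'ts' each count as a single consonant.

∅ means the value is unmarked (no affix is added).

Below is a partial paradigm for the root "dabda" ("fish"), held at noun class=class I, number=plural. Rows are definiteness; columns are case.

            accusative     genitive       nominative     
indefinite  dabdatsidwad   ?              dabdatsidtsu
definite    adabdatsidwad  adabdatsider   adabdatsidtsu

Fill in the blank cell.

dabdatsider

Attach noun class class I -tso (after vowel 'a') → dabdatso.
definiteness = indefinite: zero marking, form stays dabdatso.
Attach number plural -id → dabdatsoid.
Attach case genitive -er → dabdatsoider.
Apply vowel deletion: dabdatsoider → dabdatsider.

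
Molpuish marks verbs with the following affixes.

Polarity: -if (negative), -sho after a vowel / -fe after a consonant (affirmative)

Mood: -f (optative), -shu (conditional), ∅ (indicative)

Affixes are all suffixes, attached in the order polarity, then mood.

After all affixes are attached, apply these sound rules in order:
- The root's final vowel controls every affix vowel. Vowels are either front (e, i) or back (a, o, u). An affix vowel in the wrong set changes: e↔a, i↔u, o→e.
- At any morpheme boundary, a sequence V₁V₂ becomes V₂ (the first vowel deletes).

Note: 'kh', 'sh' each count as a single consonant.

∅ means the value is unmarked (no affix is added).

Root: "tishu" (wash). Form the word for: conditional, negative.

Attach polarity negative -if → tishuif.
Attach mood conditional -shu → tishuifshu.
Apply vowel harmony: tishuifshu → tishuufshu.
Apply vowel deletion: tishuufshu → tishufshu.

tishufshu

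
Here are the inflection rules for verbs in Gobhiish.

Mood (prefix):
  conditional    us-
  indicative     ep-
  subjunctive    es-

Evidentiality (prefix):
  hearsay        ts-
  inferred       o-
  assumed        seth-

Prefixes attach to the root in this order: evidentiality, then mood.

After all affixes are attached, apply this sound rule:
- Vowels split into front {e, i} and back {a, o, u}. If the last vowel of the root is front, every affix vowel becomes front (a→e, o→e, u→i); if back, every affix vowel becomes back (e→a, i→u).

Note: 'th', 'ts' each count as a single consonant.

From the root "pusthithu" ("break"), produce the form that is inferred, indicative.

Attach evidentiality inferred o- → opusthithu.
Attach mood indicative ep- → epopusthithu.
Apply vowel harmony: epopusthithu → apopusthithu.

apopusthithu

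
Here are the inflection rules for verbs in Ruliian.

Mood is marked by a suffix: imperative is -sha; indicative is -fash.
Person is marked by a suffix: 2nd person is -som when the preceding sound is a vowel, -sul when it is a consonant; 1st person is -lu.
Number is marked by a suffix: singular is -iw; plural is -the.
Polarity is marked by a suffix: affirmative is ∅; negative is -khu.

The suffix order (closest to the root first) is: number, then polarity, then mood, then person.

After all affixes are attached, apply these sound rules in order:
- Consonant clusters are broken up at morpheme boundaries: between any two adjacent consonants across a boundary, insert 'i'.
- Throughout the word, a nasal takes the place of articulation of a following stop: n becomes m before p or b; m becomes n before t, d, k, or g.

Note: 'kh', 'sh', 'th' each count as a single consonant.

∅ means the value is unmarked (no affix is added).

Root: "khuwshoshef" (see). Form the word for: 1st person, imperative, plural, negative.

khuwshoshefithekhushalu

Attach number plural -the → khuwshoshefthe.
Attach polarity negative -khu → khuwshoshefthekhu.
Attach mood imperative -sha → khuwshoshefthekhusha.
Attach person 1st person -lu → khuwshoshefthekhushalu.
Apply epenthesis: khuwshoshefthekhushalu → khuwshoshefithekhushalu.
Nasal assimilation: no change.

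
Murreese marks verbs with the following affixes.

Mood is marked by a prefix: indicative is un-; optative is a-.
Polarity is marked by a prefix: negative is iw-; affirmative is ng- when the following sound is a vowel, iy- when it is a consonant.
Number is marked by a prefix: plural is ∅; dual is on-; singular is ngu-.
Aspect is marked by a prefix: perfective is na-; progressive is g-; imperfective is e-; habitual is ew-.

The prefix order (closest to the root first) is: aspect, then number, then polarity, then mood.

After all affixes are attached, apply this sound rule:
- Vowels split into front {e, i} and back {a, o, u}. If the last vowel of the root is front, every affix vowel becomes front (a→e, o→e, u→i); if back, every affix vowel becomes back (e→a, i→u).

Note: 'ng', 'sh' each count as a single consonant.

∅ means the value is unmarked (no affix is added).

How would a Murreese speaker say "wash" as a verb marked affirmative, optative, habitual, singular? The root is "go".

Attach aspect habitual ew- → ewgo.
Attach number singular ngu- → nguewgo.
Attach polarity affirmative iy- (before consonant 'ng') → iynguewgo.
Attach mood optative a- → aiynguewgo.
Apply vowel harmony: aiynguewgo → auynguawgo.

auynguawgo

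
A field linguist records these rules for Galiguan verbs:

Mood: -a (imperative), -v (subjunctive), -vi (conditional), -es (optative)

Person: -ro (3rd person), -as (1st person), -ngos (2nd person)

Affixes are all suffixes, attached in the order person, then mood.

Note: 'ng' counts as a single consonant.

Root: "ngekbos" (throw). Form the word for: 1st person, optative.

ngekbosases

Attach person 1st person -as → ngekbosas.
Attach mood optative -es → ngekbosases.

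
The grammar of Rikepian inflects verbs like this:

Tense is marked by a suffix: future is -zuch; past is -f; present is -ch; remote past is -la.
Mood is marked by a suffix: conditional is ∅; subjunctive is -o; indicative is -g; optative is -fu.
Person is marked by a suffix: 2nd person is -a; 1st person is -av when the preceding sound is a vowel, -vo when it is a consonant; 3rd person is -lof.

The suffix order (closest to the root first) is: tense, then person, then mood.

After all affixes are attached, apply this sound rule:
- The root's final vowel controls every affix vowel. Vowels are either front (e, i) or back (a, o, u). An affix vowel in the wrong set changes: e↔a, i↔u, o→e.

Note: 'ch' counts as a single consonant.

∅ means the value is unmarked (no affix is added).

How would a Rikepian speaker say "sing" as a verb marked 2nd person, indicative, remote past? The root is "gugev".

Attach tense remote past -la → gugevla.
Attach person 2nd person -a → gugevlaa.
Attach mood indicative -g → gugevlaag.
Apply vowel harmony: gugevlaag → gugevleeg.

gugevleeg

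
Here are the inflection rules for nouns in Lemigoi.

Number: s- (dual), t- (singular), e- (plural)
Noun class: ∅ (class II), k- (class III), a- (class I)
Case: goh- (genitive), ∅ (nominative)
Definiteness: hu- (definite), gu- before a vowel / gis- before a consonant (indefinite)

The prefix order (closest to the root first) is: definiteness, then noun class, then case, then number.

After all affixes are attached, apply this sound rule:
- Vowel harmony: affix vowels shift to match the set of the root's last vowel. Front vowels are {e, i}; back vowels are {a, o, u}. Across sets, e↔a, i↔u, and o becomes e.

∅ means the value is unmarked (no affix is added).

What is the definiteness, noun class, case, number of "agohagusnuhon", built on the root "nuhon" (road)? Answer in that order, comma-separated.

indefinite, class I, genitive, plural

Segment: e-goh-a-gis-nuhon.
definiteness: gu/gis- → indefinite.
noun class: a- → class I.
case: goh- → genitive.
number: e- → plural.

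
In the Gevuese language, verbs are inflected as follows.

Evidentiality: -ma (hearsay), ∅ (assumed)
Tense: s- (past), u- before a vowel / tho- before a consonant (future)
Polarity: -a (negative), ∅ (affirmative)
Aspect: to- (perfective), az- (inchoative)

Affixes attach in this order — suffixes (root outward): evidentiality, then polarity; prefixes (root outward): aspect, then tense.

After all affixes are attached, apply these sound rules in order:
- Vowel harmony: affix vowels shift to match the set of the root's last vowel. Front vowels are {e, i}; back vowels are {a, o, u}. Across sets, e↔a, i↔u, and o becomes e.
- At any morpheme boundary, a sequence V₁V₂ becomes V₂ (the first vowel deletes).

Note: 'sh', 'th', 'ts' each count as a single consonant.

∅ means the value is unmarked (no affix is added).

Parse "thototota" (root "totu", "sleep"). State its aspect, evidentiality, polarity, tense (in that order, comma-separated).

Segment: tho-to-totu-a.
aspect: to- → perfective.
evidentiality: ∅ → assumed.
polarity: -a → negative.
tense: u/tho- → future.

perfective, assumed, negative, future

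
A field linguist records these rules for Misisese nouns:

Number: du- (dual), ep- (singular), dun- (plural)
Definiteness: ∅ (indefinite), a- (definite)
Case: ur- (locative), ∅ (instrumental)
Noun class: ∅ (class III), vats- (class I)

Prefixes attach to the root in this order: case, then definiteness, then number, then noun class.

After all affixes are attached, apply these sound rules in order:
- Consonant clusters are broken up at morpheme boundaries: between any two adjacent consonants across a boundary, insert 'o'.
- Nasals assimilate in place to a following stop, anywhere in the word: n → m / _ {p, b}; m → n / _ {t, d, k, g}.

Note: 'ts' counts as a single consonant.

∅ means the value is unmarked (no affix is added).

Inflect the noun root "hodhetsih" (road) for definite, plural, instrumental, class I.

case = instrumental: zero marking, form stays hodhetsih.
Attach definiteness definite a- → ahodhetsih.
Attach number plural dun- → dunahodhetsih.
Attach noun class class I vats- → vatsdunahodhetsih.
Apply epenthesis: vatsdunahodhetsih → vatsodunahodhetsih.
Nasal assimilation: no change.

vatsodunahodhetsih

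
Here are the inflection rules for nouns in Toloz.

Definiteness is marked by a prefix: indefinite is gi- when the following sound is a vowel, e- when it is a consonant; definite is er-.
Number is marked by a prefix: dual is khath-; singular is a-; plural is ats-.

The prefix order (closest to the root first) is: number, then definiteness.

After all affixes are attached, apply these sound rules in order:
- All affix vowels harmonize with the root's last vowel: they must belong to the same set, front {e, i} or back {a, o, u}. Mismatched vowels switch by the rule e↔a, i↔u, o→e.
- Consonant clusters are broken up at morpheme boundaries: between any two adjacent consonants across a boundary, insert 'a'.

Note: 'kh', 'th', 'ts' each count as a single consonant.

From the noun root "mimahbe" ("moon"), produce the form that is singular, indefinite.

giemimahbe

Attach number singular a- → amimahbe.
Attach definiteness indefinite gi- (before vowel 'a') → giamimahbe.
Apply vowel harmony: giamimahbe → giemimahbe.
Epenthesis: no change.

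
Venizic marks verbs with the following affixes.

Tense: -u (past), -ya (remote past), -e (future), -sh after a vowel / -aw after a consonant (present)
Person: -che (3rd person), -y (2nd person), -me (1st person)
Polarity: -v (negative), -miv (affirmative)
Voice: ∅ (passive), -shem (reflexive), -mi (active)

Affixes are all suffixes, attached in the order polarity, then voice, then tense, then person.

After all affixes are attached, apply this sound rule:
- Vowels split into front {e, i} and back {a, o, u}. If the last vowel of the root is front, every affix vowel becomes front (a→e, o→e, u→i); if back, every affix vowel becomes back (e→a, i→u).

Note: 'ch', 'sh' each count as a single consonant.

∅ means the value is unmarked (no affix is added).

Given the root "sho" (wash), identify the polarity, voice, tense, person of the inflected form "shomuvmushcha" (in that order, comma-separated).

affirmative, active, present, 3rd person

Segment: sho-miv-mi-sh-che.
polarity: -miv → affirmative.
voice: -mi → active.
tense: -sh/aw → present.
person: -che → 3rd person.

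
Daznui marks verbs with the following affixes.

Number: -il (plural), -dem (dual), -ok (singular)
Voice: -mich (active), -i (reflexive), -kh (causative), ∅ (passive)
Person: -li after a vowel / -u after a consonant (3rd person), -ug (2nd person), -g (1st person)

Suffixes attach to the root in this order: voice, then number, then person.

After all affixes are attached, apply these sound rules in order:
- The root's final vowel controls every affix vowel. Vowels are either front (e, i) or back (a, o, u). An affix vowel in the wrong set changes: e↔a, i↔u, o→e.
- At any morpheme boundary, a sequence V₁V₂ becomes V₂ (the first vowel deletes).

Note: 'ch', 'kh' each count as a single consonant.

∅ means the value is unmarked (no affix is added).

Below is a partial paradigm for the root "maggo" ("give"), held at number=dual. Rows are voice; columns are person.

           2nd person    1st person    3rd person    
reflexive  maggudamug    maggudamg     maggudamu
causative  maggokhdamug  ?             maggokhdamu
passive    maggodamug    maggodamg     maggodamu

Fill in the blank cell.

Attach voice causative -kh → maggokh.
Attach number dual -dem → maggokhdem.
Attach person 1st person -g → maggokhdemg.
Apply vowel harmony: maggokhdemg → maggokhdamg.
Vowel deletion: no change.

maggokhdamg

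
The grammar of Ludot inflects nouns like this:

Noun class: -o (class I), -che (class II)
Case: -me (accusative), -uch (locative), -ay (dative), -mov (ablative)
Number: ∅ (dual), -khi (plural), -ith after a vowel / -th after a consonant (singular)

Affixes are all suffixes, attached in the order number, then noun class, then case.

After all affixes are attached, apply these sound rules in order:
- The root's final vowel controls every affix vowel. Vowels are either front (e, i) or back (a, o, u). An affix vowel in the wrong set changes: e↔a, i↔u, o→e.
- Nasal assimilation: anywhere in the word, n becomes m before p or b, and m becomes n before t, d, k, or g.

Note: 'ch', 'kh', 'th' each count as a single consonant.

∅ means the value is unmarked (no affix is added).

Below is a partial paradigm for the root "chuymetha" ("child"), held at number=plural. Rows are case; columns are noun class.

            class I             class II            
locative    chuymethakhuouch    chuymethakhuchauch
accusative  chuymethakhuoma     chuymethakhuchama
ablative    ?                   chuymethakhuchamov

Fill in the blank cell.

chuymethakhuomov

Attach number plural -khi → chuymethakhi.
Attach noun class class I -o → chuymethakhio.
Attach case ablative -mov → chuymethakhiomov.
Apply vowel harmony: chuymethakhiomov → chuymethakhuomov.
Nasal assimilation: no change.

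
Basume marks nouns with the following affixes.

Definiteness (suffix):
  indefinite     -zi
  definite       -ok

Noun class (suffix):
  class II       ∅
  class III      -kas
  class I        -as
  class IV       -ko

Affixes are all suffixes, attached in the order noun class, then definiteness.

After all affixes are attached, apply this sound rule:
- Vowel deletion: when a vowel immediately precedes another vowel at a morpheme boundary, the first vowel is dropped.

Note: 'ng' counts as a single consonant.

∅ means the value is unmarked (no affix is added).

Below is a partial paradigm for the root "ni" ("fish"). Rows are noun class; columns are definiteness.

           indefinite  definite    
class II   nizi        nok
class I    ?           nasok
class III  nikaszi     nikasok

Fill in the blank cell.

naszi

Attach noun class class I -as → nias.
Attach definiteness indefinite -zi → niaszi.
Apply vowel deletion: niaszi → naszi.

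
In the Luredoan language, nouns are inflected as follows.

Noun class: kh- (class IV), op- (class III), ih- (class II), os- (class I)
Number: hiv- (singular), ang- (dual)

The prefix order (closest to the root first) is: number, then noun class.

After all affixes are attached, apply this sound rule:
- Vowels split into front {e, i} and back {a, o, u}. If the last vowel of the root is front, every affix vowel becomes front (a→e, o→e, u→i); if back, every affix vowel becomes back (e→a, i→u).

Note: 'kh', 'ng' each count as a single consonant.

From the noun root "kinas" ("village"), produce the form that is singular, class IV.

Attach number singular hiv- → hivkinas.
Attach noun class class IV kh- → khhivkinas.
Apply vowel harmony: khhivkinas → khhuvkinas.

khhuvkinas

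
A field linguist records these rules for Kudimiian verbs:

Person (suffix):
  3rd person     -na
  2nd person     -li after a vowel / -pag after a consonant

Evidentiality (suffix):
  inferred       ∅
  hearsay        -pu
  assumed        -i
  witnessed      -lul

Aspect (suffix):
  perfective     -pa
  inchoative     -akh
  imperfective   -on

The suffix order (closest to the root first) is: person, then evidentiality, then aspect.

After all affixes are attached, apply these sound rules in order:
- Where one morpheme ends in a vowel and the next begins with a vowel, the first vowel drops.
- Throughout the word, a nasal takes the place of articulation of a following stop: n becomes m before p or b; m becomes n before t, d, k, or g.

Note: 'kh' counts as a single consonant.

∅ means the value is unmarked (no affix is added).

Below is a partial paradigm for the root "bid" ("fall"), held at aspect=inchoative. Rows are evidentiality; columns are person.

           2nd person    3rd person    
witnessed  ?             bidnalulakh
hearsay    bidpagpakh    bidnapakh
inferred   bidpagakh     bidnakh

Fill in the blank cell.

bidpaglulakh

Attach person 2nd person -pag (after consonant 'd') → bidpag.
Attach evidentiality witnessed -lul → bidpaglul.
Attach aspect inchoative -akh → bidpaglulakh.
Vowel deletion: no change.
Nasal assimilation: no change.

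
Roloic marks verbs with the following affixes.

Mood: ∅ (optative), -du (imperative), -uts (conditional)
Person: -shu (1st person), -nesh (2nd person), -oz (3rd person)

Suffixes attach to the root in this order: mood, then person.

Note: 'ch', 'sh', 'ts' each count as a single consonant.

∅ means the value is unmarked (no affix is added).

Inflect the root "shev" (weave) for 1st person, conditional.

Attach mood conditional -uts → shevuts.
Attach person 1st person -shu → shevutsshu.

shevutsshu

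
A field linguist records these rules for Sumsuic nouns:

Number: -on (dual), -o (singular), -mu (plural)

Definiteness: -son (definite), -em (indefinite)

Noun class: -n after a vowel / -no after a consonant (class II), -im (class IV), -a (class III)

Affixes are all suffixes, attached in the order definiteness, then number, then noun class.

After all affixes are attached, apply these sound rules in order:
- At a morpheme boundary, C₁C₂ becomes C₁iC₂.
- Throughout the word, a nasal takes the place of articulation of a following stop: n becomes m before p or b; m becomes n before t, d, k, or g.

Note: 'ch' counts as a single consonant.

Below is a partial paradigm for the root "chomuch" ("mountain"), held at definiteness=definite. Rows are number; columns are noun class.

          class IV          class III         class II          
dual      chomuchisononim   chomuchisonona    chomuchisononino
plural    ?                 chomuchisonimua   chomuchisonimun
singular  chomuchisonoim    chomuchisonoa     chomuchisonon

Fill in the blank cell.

Attach definiteness definite -son → chomuchson.
Attach number plural -mu → chomuchsonmu.
Attach noun class class IV -im → chomuchsonmuim.
Apply epenthesis: chomuchsonmuim → chomuchisonimuim.
Nasal assimilation: no change.

chomuchisonimuim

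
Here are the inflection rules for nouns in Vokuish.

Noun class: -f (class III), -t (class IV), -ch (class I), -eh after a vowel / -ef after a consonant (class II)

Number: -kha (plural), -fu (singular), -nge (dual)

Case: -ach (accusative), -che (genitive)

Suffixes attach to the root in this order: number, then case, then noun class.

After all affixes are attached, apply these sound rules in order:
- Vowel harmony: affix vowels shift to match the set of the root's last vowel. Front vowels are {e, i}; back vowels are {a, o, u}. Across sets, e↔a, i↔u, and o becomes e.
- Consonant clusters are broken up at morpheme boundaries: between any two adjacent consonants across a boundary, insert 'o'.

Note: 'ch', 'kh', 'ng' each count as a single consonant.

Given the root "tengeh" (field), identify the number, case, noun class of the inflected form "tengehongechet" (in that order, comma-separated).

Segment: tengeh-nge-che-t.
number: -nge → dual.
case: -che → genitive.
noun class: -t → class IV.

dual, genitive, class IV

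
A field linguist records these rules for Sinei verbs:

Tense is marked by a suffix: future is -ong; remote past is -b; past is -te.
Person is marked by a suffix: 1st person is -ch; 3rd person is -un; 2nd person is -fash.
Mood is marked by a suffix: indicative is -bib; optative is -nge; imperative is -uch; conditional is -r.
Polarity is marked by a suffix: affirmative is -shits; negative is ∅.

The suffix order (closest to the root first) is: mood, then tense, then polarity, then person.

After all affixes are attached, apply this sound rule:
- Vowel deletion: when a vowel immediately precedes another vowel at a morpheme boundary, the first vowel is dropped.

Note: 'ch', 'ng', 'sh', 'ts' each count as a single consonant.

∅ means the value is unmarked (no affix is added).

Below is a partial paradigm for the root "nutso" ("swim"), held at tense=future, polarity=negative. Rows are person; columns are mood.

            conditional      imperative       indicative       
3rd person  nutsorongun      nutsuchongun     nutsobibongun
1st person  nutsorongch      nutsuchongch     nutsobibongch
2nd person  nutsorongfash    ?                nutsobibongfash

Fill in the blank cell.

nutsuchongfash

Attach mood imperative -uch → nutsouch.
Attach tense future -ong → nutsouchong.
polarity = negative: zero marking, form stays nutsouchong.
Attach person 2nd person -fash → nutsouchongfash.
Apply vowel deletion: nutsouchongfash → nutsuchongfash.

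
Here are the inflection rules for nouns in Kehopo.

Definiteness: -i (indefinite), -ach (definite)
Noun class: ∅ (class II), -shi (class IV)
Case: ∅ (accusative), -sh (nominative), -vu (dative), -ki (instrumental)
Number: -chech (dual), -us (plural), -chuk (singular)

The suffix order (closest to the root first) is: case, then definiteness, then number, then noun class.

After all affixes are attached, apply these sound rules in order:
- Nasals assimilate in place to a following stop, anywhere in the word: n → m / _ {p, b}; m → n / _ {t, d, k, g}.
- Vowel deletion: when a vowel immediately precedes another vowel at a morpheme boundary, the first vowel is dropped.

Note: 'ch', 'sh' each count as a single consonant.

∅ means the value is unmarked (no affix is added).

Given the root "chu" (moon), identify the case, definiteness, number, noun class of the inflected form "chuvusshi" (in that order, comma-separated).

dative, indefinite, plural, class IV

Segment: chu-vu-i-us-shi.
case: -vu → dative.
definiteness: -i → indefinite.
number: -us → plural.
noun class: -shi → class IV.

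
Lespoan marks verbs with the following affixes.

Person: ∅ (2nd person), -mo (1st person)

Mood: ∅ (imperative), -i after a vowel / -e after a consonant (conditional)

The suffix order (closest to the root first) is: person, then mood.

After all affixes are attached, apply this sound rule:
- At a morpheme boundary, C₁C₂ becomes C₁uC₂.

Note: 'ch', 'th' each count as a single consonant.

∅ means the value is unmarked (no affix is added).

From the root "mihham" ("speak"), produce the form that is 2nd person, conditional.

mihhame

person = 2nd person: zero marking, form stays mihham.
Attach mood conditional -e (after consonant 'm') → mihhame.
Epenthesis: no change.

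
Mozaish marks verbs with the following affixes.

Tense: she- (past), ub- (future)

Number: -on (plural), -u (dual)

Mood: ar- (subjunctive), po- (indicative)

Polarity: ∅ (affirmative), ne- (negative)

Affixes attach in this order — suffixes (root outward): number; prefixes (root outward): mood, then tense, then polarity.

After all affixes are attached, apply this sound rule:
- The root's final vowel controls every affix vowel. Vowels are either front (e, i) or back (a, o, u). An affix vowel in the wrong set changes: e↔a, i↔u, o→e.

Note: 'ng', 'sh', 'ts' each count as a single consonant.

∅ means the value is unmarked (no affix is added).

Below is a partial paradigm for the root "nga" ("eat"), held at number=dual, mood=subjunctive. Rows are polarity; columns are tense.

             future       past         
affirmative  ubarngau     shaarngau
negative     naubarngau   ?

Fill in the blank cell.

nashaarngau

Attach number dual -u → ngau.
Attach mood subjunctive ar- → arngau.
Attach tense past she- → shearngau.
Attach polarity negative ne- → neshearngau.
Apply vowel harmony: neshearngau → nashaarngau.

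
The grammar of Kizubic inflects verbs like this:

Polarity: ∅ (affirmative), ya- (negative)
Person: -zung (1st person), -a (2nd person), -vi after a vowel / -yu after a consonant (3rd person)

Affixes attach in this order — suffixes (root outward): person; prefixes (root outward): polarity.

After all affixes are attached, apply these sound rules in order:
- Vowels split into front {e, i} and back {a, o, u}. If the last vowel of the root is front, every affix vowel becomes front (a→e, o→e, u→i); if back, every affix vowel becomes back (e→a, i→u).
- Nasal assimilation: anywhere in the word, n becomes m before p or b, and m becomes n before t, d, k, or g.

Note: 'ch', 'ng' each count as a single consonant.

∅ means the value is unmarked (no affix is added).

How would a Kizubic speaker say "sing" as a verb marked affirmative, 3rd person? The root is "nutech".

polarity = affirmative: zero marking, form stays nutech.
Attach person 3rd person -yu (after consonant 'ch') → nutechyu.
Apply vowel harmony: nutechyu → nutechyi.
Nasal assimilation: no change.

nutechyi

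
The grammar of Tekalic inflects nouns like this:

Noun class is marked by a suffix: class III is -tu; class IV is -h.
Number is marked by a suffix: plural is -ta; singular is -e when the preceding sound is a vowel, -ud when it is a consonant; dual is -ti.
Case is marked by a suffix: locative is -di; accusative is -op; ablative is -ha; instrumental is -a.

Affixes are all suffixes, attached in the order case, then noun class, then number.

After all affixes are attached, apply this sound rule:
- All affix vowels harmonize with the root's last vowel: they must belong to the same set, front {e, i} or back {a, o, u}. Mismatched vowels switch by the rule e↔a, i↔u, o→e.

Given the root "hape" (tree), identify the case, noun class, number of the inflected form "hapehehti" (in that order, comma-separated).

Segment: hape-ha-h-ti.
case: -ha → ablative.
noun class: -h → class IV.
number: -ti → dual.

ablative, class IV, dual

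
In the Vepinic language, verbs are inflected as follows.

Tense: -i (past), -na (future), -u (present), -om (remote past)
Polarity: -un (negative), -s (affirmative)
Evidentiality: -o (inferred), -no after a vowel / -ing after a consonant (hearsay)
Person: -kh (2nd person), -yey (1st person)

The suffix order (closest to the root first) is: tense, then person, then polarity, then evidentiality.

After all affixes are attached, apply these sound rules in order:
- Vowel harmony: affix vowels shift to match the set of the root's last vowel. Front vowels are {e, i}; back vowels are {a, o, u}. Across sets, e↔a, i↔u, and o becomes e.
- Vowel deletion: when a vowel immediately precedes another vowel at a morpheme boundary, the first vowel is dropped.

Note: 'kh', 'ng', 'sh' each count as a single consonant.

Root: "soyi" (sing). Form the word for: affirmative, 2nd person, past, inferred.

Attach tense past -i → soyii.
Attach person 2nd person -kh → soyiikh.
Attach polarity affirmative -s → soyiikhs.
Attach evidentiality inferred -o → soyiikhso.
Apply vowel harmony: soyiikhso → soyiikhse.
Apply vowel deletion: soyiikhse → soyikhse.

soyikhse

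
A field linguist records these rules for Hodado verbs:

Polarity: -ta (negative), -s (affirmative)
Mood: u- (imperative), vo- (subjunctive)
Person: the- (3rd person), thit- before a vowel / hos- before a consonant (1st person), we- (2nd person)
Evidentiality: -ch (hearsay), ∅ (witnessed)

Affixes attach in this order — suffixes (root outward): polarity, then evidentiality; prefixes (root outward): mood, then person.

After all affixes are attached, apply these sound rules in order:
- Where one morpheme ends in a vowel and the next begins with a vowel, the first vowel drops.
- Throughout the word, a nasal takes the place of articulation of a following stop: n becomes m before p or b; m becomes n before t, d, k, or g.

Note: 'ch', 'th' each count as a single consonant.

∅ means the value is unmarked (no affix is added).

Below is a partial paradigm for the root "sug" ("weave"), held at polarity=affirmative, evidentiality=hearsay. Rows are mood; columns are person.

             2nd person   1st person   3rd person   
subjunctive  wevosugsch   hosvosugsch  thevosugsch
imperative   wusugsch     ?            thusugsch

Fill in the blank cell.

thitusugsch

Attach mood imperative u- → usug.
Attach polarity affirmative -s → usugs.
Attach person 1st person thit- (before vowel 'u') → thitusugs.
Attach evidentiality hearsay -ch → thitusugsch.
Vowel deletion: no change.
Nasal assimilation: no change.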